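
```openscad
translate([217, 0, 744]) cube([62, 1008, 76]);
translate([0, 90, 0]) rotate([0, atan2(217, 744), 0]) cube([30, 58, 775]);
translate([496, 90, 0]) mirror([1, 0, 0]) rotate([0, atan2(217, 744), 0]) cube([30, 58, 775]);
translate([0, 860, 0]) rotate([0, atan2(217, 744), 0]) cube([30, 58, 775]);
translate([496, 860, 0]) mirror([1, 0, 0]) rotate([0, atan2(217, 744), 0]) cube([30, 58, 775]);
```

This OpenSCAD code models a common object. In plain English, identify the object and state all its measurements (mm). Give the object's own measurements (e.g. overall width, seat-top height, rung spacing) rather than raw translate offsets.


A sawhorse. A 62×1008×76 mm beam (x, y, z) sits on two A-frame leg pairs. Each pair is two raked legs of 30×58 mm section (58 mm along y) splaying symmetrically in x. Each leg rises 744 mm vertically over 217 mm of horizontal reach and is 775 mm long along its own axis. Every leg's outer bottom edge rests on the floor and its outer top edge meets a bottom edge of the beam — the left legs (tilting toward +x) meet the beam's −x bottom edge, the right legs (their mirror images, tilting toward −x) meet its +x bottom edge — so the leg tops tuck under the beam, the beam's underside is 744 mm above the floor, and the feet are 496 mm apart outside-to-outside with the beam centred between them. The two leg pairs are set in 90 mm from either end of the beam.


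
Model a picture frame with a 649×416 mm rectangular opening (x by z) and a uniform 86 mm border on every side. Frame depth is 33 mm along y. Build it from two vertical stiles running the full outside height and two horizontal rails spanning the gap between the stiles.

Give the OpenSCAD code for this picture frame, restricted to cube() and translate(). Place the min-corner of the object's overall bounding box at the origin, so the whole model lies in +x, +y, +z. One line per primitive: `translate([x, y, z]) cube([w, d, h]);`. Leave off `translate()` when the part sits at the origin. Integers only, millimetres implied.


cube([86, 33, 588]);
translate([735, 0, 0]) cube([86, 33, 588]);
translate([86, 0, 0]) cube([649, 33, 86]);
translate([86, 0, 502]) cube([649, 33, 86]);


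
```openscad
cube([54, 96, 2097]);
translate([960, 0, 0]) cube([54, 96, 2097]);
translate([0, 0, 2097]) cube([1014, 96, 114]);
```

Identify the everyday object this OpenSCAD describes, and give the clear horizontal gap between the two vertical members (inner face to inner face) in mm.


A door frame. The clear opening width is 906 mm.

Two 2097 mm tall posts with a header on top — a door frame. The left jamb is 54 mm wide at x = 0; the right jamb starts at x = 960. The clear opening is 960 − 54 = 906 mm.


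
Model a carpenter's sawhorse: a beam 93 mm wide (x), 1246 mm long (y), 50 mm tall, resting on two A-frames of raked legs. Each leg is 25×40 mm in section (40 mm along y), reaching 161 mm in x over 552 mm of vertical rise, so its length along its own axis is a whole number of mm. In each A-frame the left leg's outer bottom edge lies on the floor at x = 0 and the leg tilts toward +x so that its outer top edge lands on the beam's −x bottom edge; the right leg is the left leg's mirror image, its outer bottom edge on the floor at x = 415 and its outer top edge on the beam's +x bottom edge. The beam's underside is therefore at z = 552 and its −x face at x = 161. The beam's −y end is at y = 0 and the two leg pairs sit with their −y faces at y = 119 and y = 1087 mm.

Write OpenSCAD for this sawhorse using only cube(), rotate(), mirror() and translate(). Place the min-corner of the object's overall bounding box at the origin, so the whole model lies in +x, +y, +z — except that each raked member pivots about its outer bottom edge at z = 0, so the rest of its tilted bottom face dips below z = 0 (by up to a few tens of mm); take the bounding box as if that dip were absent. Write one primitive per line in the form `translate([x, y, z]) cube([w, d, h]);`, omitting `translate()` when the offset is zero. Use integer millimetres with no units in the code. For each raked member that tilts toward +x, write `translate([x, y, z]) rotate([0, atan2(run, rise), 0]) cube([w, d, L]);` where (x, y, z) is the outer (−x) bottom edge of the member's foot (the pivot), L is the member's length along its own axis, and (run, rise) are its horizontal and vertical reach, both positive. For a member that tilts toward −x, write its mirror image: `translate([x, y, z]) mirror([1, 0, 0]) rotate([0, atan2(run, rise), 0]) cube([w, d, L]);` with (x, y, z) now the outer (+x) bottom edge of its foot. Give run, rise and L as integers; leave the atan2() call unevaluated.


// leg length = √(161² + 552²) = 575
// right-leg outer foot x = 2·161 + 93 = 415
// beam min-corner = (161, 0, 552)
translate([161, 0, 552]) cube([93, 1246, 50]);
translate([0, 119, 0]) rotate([0, atan2(161, 552), 0]) cube([25, 40, 575]);
translate([415, 119, 0]) mirror([1, 0, 0]) rotate([0, atan2(161, 552), 0]) cube([25, 40, 575]);
translate([0, 1087, 0]) rotate([0, atan2(161, 552), 0]) cube([25, 40, 575]);
translate([415, 1087, 0]) mirror([1, 0, 0]) rotate([0, atan2(161, 552), 0]) cube([25, 40, 575]);


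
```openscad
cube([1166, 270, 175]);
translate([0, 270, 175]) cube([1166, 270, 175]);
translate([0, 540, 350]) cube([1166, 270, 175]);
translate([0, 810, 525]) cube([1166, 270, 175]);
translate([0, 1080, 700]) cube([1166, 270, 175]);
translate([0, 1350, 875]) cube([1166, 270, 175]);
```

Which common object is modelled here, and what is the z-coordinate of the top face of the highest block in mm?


A staircase. The total rise is 1050 mm.

6 identical blocks, each offset up and back from the previous — a staircase. Each step is 175 mm tall and there are 6 of them, so the total rise is 6 × 175 = 1050 mm.


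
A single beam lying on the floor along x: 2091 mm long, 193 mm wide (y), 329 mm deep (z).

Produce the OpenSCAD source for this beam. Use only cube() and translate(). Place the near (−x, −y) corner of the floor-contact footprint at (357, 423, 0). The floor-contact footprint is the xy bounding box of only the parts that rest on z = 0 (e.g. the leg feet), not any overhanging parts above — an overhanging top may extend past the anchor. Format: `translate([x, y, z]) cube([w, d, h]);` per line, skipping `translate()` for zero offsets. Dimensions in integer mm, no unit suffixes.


translate([357, 423, 0]) cube([2091, 193, 329]);


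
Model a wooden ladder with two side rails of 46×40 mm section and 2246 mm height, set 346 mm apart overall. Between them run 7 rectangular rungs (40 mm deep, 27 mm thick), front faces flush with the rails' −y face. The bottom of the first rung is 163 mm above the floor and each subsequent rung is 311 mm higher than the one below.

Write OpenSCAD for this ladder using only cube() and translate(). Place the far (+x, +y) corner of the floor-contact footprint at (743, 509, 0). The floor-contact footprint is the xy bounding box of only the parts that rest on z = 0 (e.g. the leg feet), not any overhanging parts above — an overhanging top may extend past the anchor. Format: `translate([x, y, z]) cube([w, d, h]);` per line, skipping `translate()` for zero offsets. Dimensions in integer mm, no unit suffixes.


translate([397, 469, 0]) cube([46, 40, 2246]);
translate([697, 469, 0]) cube([46, 40, 2246]);
translate([443, 469, 163]) cube([254, 40, 27]);
translate([443, 469, 474]) cube([254, 40, 27]);
translate([443, 469, 785]) cube([254, 40, 27]);
translate([443, 469, 1096]) cube([254, 40, 27]);
translate([443, 469, 1407]) cube([254, 40, 27]);
translate([443, 469, 1718]) cube([254, 40, 27]);
translate([443, 469, 2029]) cube([254, 40, 27]);


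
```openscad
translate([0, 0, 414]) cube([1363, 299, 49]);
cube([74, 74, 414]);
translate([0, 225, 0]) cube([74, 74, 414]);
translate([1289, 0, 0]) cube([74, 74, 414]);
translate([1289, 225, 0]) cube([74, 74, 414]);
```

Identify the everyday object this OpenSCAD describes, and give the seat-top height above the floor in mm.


A bench. The seat-top height is 463 mm.

A long slab on four corner posts — a bench. The slab sits at z = 414 with thickness 49, so the top is 414 + 49 = 463 mm.


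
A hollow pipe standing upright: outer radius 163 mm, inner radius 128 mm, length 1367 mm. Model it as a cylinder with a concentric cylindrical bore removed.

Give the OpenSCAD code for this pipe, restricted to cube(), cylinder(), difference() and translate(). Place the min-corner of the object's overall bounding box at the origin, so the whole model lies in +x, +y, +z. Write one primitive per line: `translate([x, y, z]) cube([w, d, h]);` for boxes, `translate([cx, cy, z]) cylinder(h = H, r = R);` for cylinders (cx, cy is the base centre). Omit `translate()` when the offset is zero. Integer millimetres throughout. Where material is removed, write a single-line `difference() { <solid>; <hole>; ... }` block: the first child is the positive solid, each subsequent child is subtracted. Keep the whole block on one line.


difference() { translate([163, 163, 0]) cylinder(h = 1367, r = 163); translate([163, 163, 0]) cylinder(h = 1367, r = 128); }


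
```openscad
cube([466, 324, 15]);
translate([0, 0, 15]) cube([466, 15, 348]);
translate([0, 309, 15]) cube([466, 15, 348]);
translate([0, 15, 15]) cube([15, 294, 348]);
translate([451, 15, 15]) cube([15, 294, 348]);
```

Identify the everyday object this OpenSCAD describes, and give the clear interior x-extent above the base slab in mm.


An open box. The internal width is 436 mm.

A 466×324 base slab with four walls standing on it — an open box. The base is 466 mm wide and the walls are 15 mm thick, so the internal width is 466 − 2 × 15 = 436 mm.


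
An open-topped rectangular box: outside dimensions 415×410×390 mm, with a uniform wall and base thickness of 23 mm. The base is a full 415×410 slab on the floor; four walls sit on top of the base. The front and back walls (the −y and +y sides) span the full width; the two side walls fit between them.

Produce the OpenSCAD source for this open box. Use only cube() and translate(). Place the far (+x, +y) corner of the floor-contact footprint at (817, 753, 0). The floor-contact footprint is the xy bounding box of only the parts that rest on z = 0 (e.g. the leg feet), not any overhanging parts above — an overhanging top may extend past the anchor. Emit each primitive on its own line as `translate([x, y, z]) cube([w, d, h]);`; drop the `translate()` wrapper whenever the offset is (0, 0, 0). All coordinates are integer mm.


translate([402, 343, 0]) cube([415, 410, 23]);
translate([402, 343, 23]) cube([415, 23, 367]);
translate([402, 730, 23]) cube([415, 23, 367]);
translate([402, 366, 23]) cube([23, 364, 367]);
translate([794, 366, 23]) cube([23, 364, 367]);


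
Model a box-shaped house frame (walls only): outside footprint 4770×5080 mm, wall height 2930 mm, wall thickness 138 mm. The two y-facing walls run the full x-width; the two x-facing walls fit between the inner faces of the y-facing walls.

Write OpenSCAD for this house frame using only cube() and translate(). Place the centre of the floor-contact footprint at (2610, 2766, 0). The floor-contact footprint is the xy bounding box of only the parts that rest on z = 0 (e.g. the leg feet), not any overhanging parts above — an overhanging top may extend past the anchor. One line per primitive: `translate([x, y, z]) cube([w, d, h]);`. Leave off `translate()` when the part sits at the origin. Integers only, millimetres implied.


translate([225, 226, 0]) cube([4770, 138, 2930]);
translate([225, 5168, 0]) cube([4770, 138, 2930]);
translate([225, 364, 0]) cube([138, 4804, 2930]);
translate([4857, 364, 0]) cube([138, 4804, 2930]);


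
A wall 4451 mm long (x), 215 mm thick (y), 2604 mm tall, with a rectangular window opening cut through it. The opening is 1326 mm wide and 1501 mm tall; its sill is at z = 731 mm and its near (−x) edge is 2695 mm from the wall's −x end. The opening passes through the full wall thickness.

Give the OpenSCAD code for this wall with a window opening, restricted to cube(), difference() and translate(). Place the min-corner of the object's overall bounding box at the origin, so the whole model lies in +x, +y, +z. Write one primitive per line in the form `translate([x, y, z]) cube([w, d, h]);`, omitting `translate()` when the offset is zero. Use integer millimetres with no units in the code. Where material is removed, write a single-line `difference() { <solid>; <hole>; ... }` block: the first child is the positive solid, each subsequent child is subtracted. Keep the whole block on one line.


difference() { cube([4451, 215, 2604]); translate([2695, 0, 731]) cube([1326, 215, 1501]); }


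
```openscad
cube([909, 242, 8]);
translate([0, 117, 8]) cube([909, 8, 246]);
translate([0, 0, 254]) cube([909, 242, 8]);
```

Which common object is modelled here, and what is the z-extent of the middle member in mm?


An I-beam. The web height is 246 mm.

Two wide flanges with a thin centred web — an I-beam. Overall 262 mm minus two 8 mm flanges gives a web of 262 − 2·8 = 246 mm.


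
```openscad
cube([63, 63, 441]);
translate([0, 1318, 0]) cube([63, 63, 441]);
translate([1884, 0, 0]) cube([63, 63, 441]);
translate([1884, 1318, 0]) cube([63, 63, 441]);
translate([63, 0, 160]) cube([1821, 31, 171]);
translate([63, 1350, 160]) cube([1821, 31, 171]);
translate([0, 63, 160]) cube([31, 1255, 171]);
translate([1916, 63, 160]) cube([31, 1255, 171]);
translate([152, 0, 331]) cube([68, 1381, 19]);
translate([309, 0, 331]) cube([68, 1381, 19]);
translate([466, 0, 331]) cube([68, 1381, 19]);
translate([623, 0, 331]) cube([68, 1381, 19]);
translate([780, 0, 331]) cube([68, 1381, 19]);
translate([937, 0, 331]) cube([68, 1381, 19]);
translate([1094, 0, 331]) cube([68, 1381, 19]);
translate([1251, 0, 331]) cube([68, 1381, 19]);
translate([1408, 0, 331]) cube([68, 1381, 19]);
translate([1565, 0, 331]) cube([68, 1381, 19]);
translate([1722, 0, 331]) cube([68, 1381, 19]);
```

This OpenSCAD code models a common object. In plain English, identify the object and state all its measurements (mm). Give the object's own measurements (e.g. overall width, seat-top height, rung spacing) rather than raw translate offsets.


A bed frame 1947 mm long (x) by 1381 mm wide (y). Four 63×63 mm corner posts, 441 mm tall, at the corners of the footprint. Four rails of 31 mm thickness and 171 mm height run between adjacent posts with their undersides at z = 160 mm, their outer faces flush with the outside of the frame (the two x-running rails run between the posts' inner faces; the two y-running rails run between the posts' inner faces). 11 slats, each 68 mm wide (x) and 19 mm thick, lie across the top of the two x-running rails, running the full 1381 mm width of the frame in y; along x they sit between the end posts with a 89 mm gap after the −x posts and between neighbouring slats, leaving 94 mm before the +x posts.


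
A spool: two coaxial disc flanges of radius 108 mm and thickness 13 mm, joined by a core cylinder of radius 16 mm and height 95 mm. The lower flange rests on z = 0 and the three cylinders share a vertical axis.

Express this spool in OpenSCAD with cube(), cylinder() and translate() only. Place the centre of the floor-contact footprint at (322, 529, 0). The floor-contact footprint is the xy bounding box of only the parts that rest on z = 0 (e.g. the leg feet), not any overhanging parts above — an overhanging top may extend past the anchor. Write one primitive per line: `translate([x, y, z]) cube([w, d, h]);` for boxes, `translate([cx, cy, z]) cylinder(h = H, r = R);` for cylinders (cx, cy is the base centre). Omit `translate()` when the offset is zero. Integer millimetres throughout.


translate([322, 529, 0]) cylinder(h = 13, r = 108);
translate([322, 529, 13]) cylinder(h = 95, r = 16);
translate([322, 529, 108]) cylinder(h = 13, r = 108);


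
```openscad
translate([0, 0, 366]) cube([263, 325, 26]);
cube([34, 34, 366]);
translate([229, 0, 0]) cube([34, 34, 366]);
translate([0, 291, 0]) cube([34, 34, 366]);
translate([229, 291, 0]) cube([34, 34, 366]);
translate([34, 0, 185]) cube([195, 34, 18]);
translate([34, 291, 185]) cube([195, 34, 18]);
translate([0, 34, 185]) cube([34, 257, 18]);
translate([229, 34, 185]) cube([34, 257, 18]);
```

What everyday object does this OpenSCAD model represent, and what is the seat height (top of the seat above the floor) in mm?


A stool. The seat height is 392 mm.

A 263×325×26 slab at z = 366 on four corner posts — a stool. The seat top is 366 + 26 = 392 mm.


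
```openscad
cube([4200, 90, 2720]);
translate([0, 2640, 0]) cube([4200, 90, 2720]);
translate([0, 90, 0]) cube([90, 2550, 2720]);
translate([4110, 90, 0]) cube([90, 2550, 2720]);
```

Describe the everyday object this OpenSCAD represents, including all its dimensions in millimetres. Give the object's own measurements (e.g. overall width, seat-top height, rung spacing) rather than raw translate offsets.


The wall frame of a small rectangular building: four walls, each 2720 mm tall and 90 mm thick, enclosing a footprint 4200 mm (x) by 2730 mm (y) outside-to-outside, with no floor or roof. The front and back walls (the −y and +y sides) span the full width; the two side walls fit between them.


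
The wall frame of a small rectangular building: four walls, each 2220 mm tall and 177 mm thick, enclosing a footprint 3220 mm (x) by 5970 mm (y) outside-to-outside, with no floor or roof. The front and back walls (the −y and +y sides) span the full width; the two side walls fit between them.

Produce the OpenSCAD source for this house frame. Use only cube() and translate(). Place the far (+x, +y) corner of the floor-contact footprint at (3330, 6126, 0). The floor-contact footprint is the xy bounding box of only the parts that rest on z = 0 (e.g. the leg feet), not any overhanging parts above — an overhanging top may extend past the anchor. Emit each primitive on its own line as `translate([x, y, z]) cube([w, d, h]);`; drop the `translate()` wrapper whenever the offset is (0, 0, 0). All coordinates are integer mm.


translate([110, 156, 0]) cube([3220, 177, 2220]);
translate([110, 5949, 0]) cube([3220, 177, 2220]);
translate([110, 333, 0]) cube([177, 5616, 2220]);
translate([3153, 333, 0]) cube([177, 5616, 2220]);


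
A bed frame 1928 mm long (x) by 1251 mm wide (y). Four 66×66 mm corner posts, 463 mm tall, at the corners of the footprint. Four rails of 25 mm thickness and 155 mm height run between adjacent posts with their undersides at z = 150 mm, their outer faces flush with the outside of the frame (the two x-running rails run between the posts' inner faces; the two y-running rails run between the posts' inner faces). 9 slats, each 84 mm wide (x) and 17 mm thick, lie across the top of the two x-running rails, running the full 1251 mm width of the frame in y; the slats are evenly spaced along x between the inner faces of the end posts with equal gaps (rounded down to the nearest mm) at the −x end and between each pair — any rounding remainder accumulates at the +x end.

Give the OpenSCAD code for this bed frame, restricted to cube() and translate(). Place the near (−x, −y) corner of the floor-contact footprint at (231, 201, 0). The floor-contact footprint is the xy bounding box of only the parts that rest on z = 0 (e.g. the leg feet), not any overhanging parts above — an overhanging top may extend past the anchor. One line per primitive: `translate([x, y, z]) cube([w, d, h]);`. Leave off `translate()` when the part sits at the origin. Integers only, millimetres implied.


translate([231, 201, 0]) cube([66, 66, 463]);
translate([231, 1386, 0]) cube([66, 66, 463]);
translate([2093, 201, 0]) cube([66, 66, 463]);
translate([2093, 1386, 0]) cube([66, 66, 463]);
translate([297, 201, 150]) cube([1796, 25, 155]);
translate([297, 1427, 150]) cube([1796, 25, 155]);
translate([231, 267, 150]) cube([25, 1119, 155]);
translate([2134, 267, 150]) cube([25, 1119, 155]);
translate([401, 201, 305]) cube([84, 1251, 17]);
translate([589, 201, 305]) cube([84, 1251, 17]);
translate([777, 201, 305]) cube([84, 1251, 17]);
translate([965, 201, 305]) cube([84, 1251, 17]);
translate([1153, 201, 305]) cube([84, 1251, 17]);
translate([1341, 201, 305]) cube([84, 1251, 17]);
translate([1529, 201, 305]) cube([84, 1251, 17]);
translate([1717, 201, 305]) cube([84, 1251, 17]);
translate([1905, 201, 305]) cube([84, 1251, 17]);


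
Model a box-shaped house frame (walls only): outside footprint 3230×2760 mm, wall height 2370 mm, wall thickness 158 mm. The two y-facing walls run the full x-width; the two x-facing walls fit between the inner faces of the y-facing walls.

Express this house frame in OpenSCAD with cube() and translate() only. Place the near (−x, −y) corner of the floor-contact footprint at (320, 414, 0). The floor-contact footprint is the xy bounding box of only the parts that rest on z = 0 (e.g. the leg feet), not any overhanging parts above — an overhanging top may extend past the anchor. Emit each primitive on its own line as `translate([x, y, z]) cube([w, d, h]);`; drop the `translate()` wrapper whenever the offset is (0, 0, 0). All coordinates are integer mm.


translate([320, 414, 0]) cube([3230, 158, 2370]);
translate([320, 3016, 0]) cube([3230, 158, 2370]);
translate([320, 572, 0]) cube([158, 2444, 2370]);
translate([3392, 572, 0]) cube([158, 2444, 2370]);


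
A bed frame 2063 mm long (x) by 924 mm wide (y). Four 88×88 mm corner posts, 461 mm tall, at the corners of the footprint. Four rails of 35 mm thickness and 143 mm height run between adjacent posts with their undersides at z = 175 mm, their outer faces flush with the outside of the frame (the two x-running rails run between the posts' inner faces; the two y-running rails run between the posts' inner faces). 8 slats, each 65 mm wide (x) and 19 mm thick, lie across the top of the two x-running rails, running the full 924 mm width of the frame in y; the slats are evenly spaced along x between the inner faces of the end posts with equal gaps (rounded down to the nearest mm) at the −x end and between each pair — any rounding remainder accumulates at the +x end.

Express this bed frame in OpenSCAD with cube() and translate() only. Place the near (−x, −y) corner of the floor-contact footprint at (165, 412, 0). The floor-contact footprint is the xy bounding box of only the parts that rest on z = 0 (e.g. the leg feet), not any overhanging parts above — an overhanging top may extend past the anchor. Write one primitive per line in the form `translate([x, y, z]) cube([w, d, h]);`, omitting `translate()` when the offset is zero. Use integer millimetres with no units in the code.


translate([165, 412, 0]) cube([88, 88, 461]);
translate([165, 1248, 0]) cube([88, 88, 461]);
translate([2140, 412, 0]) cube([88, 88, 461]);
translate([2140, 1248, 0]) cube([88, 88, 461]);
translate([253, 412, 175]) cube([1887, 35, 143]);
translate([253, 1301, 175]) cube([1887, 35, 143]);
translate([165, 500, 175]) cube([35, 748, 143]);
translate([2193, 500, 175]) cube([35, 748, 143]);
translate([404, 412, 318]) cube([65, 924, 19]);
translate([620, 412, 318]) cube([65, 924, 19]);
translate([836, 412, 318]) cube([65, 924, 19]);
translate([1052, 412, 318]) cube([65, 924, 19]);
translate([1268, 412, 318]) cube([65, 924, 19]);
translate([1484, 412, 318]) cube([65, 924, 19]);
translate([1700, 412, 318]) cube([65, 924, 19]);
translate([1916, 412, 318]) cube([65, 924, 19]);


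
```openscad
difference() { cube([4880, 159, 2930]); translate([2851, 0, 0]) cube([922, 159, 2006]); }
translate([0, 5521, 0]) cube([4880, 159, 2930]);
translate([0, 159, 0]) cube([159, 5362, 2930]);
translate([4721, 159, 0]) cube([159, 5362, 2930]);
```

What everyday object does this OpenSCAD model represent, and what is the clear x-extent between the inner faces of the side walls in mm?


A single room. The interior width is 4562 mm.

Four walls enclosing a rectangle with a door in the front wall — a room. Outside width 4880 minus two 159 mm walls gives 4562 mm.


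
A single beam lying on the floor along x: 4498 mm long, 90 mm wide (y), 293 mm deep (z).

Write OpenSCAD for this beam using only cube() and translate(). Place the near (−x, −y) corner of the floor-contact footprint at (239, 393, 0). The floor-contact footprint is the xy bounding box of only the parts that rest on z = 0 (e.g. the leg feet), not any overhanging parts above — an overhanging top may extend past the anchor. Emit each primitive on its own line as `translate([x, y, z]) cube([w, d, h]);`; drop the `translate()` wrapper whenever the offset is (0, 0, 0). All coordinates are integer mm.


translate([239, 393, 0]) cube([4498, 90, 293]);


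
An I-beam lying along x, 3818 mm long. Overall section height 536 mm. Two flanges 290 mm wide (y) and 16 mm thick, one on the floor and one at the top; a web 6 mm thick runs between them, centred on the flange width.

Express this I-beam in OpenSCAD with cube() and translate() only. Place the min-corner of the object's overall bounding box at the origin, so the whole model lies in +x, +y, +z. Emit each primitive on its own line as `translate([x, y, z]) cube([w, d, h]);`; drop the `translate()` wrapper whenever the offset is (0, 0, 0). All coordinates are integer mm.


cube([3818, 290, 16]);
translate([0, 142, 16]) cube([3818, 6, 504]);
translate([0, 0, 520]) cube([3818, 290, 16]);


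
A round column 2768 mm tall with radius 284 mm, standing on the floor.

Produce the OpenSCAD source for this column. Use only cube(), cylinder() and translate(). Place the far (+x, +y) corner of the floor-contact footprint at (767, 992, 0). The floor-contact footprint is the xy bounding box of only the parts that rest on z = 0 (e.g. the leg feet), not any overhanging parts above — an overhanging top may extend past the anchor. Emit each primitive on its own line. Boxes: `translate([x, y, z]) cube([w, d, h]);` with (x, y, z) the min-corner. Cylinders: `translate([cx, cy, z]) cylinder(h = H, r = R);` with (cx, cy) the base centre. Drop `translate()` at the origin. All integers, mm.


translate([483, 708, 0]) cylinder(h = 2768, r = 284);


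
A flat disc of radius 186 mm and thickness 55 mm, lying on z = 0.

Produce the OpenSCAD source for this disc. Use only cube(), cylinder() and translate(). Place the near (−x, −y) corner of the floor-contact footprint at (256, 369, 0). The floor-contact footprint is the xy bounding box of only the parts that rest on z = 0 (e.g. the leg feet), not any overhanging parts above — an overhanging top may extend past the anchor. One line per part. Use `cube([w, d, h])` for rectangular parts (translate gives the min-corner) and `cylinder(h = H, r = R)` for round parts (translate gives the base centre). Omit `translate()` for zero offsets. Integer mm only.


translate([442, 555, 0]) cylinder(h = 55, r = 186);


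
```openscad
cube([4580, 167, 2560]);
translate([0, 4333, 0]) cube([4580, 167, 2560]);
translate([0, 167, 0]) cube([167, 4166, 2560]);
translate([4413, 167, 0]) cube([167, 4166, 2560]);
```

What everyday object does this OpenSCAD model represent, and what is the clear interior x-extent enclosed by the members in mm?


A house (or room) frame. The interior width is 4246 mm.

Four 2560 mm walls enclosing a rectangle with no floor or roof — a room or house frame. Outside width is 4580 mm and wall thickness is 167 mm, so the interior width is 4580 − 2 × 167 = 4246 mm.


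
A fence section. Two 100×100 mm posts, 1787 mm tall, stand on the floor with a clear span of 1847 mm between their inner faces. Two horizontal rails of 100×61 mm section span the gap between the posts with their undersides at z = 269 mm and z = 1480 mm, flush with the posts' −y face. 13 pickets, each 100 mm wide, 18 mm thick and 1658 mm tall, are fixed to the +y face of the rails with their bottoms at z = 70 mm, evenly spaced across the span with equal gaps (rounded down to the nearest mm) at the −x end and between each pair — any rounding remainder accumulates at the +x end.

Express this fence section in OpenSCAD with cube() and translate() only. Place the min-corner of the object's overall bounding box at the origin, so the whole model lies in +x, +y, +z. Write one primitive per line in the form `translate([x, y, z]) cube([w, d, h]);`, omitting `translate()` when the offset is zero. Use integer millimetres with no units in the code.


cube([100, 100, 1787]);
translate([1947, 0, 0]) cube([100, 100, 1787]);
translate([100, 0, 269]) cube([1847, 100, 61]);
translate([100, 0, 1480]) cube([1847, 100, 61]);
translate([139, 100, 70]) cube([100, 18, 1658]);
translate([278, 100, 70]) cube([100, 18, 1658]);
translate([417, 100, 70]) cube([100, 18, 1658]);
translate([556, 100, 70]) cube([100, 18, 1658]);
translate([695, 100, 70]) cube([100, 18, 1658]);
translate([834, 100, 70]) cube([100, 18, 1658]);
translate([973, 100, 70]) cube([100, 18, 1658]);
translate([1112, 100, 70]) cube([100, 18, 1658]);
translate([1251, 100, 70]) cube([100, 18, 1658]);
translate([1390, 100, 70]) cube([100, 18, 1658]);
translate([1529, 100, 70]) cube([100, 18, 1658]);
translate([1668, 100, 70]) cube([100, 18, 1658]);
translate([1807, 100, 70]) cube([100, 18, 1658]);


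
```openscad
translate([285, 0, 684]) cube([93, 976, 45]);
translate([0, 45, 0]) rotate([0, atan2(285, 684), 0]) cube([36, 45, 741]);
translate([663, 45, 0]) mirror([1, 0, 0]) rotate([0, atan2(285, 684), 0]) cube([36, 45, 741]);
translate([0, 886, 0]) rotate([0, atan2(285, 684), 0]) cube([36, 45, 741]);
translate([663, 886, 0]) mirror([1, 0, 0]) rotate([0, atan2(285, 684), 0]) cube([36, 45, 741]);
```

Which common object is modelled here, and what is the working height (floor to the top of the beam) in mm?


A sawhorse. The overall height is 729 mm.

A beam across two mirrored pairs of raked legs — a sawhorse. The beam's underside is at z = 684 (matching the legs' vertical rise in atan2(285, 684)) and the beam is 45 mm tall, so its top is at 684 + 45 = 729 mm. The raked legs top out at the beam's underside, so that is the highest point.


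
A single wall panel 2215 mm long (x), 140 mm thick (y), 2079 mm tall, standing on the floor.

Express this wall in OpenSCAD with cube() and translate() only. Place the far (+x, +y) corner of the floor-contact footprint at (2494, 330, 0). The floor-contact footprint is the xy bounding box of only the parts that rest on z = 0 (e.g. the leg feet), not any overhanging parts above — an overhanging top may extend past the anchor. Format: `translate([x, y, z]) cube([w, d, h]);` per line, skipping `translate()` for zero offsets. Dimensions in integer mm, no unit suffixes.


translate([279, 190, 0]) cube([2215, 140, 2079]);


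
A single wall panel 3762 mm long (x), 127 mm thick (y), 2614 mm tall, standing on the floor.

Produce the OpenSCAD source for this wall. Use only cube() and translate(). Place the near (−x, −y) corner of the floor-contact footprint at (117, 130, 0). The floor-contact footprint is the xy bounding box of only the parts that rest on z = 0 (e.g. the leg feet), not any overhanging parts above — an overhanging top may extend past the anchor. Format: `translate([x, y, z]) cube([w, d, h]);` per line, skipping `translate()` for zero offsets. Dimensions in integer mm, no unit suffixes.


translate([117, 130, 0]) cube([3762, 127, 2614]);


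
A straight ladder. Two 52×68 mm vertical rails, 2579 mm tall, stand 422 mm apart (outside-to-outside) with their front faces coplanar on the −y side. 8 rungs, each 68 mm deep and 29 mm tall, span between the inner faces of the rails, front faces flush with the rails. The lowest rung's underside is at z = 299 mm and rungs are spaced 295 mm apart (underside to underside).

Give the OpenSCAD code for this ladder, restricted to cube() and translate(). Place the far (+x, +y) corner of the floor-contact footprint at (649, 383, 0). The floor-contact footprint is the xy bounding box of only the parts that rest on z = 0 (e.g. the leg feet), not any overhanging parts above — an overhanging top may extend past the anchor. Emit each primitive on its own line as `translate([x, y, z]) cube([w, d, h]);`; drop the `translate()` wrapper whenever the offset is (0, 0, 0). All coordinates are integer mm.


// rung span = 422 - 2*52 = 318
// rung[k] z = 299 + k*295
translate([227, 315, 0]) cube([52, 68, 2579]);
translate([597, 315, 0]) cube([52, 68, 2579]);
translate([279, 315, 299]) cube([318, 68, 29]);
translate([279, 315, 594]) cube([318, 68, 29]);
translate([279, 315, 889]) cube([318, 68, 29]);
translate([279, 315, 1184]) cube([318, 68, 29]);
translate([279, 315, 1479]) cube([318, 68, 29]);
translate([279, 315, 1774]) cube([318, 68, 29]);
translate([279, 315, 2069]) cube([318, 68, 29]);
translate([279, 315, 2364]) cube([318, 68, 29]);


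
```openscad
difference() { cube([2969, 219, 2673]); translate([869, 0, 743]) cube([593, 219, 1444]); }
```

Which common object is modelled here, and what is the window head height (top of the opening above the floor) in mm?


A wall with a window opening. The window head height is 2187 mm.

A wall with a rectangular opening subtracted — a window. Sill at z = 743, opening 1444 mm tall, so the head is at 743 + 1444 = 2187 mm.


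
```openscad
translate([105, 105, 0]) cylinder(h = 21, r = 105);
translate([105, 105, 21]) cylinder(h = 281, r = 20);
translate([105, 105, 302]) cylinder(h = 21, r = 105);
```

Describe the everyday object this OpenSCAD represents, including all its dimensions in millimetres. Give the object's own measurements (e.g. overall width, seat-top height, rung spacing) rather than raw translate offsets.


A spool: two coaxial disc flanges of radius 105 mm and thickness 21 mm, joined by a core cylinder of radius 20 mm and height 281 mm. The lower flange rests on z = 0 and the three cylinders share a vertical axis.


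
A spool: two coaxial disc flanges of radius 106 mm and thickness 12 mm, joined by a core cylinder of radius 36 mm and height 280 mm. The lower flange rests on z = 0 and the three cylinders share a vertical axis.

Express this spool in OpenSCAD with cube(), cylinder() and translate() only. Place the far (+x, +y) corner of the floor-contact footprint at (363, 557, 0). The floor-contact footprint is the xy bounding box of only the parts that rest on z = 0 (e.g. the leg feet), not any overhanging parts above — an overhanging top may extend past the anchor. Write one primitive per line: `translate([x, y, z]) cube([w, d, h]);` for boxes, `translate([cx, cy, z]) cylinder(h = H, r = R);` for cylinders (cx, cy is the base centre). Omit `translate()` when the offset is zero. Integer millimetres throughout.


translate([257, 451, 0]) cylinder(h = 12, r = 106);
translate([257, 451, 12]) cylinder(h = 280, r = 36);
translate([257, 451, 292]) cylinder(h = 12, r = 106);


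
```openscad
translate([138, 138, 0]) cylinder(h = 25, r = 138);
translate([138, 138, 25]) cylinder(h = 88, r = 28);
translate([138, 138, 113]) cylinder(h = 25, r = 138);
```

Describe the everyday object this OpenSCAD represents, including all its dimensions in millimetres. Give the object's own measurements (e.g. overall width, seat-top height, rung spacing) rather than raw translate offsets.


A spool: two coaxial disc flanges of radius 138 mm and thickness 25 mm, joined by a core cylinder of radius 28 mm and height 88 mm. The lower flange rests on z = 0 and the three cylinders share a vertical axis.


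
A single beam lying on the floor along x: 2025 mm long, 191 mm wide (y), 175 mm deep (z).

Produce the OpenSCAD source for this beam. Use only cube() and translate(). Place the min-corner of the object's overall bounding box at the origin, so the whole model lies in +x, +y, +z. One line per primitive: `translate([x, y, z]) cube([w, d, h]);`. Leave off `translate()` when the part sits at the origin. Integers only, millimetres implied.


cube([2025, 191, 175]);


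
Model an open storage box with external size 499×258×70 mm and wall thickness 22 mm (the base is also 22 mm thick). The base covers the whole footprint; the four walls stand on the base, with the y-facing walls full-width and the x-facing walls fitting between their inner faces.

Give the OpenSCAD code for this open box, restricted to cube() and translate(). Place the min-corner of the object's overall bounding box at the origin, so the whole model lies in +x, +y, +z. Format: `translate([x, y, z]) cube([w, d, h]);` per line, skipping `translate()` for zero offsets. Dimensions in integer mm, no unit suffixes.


cube([499, 258, 22]);
translate([0, 0, 22]) cube([499, 22, 48]);
translate([0, 236, 22]) cube([499, 22, 48]);
translate([0, 22, 22]) cube([22, 214, 48]);
translate([477, 22, 22]) cube([22, 214, 48]);


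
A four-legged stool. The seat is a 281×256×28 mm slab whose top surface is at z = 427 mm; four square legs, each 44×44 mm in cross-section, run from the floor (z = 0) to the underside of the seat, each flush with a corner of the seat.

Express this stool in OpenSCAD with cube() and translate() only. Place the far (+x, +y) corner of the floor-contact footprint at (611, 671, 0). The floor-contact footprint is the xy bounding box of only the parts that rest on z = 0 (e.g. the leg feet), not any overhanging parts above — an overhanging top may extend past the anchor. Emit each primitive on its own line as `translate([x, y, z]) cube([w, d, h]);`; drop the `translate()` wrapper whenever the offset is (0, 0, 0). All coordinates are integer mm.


// leg_h = 427 - 28 = 399
translate([330, 415, 399]) cube([281, 256, 28]);
translate([330, 415, 0]) cube([44, 44, 399]);
translate([567, 415, 0]) cube([44, 44, 399]);
translate([330, 627, 0]) cube([44, 44, 399]);
translate([567, 627, 0]) cube([44, 44, 399]);


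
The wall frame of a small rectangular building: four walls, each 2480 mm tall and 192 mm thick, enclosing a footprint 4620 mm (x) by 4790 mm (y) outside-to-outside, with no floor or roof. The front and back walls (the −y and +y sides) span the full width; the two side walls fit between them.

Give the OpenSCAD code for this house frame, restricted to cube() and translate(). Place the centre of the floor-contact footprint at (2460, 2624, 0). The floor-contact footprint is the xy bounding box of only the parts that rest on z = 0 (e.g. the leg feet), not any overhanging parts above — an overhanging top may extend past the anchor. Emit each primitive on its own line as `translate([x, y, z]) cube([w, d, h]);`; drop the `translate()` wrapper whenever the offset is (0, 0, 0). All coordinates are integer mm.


translate([150, 229, 0]) cube([4620, 192, 2480]);
translate([150, 4827, 0]) cube([4620, 192, 2480]);
translate([150, 421, 0]) cube([192, 4406, 2480]);
translate([4578, 421, 0]) cube([192, 4406, 2480]);


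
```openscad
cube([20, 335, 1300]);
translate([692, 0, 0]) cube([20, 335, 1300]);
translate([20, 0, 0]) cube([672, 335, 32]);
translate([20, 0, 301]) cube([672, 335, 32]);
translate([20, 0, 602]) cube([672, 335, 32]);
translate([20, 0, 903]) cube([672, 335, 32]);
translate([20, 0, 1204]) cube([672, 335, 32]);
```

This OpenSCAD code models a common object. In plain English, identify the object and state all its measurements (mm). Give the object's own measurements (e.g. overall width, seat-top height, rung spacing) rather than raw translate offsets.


An open bookshelf. Two side panels, each 20 mm thick, 335 mm deep and 1300 mm tall, stand 712 mm apart (outside-to-outside). Between them sit 5 shelves, each 32 mm thick and 335 mm deep, spanning the full gap between the sides. The bottom shelf rests on the floor (its underside at z = 0) and the clear gap between one shelf's top and the next shelf's underside is 269 mm.


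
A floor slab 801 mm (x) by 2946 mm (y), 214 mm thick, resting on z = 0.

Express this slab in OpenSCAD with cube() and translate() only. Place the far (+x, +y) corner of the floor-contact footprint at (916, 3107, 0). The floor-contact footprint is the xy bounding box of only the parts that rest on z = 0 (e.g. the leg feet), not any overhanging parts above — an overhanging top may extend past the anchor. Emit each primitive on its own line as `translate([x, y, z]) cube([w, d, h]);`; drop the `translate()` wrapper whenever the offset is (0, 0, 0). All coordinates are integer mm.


translate([115, 161, 0]) cube([801, 2946, 214]);
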